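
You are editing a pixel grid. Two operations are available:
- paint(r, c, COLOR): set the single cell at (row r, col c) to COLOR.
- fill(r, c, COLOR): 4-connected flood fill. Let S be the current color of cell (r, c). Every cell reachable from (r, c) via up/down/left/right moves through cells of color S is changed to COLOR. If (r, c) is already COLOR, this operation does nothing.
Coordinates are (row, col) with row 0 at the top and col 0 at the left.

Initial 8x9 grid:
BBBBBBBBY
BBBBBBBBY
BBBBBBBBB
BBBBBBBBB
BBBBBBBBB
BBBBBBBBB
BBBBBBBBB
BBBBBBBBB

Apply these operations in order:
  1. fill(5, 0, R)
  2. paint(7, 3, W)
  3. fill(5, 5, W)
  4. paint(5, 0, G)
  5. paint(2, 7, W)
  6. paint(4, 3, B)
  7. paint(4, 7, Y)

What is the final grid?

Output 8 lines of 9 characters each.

Answer: WWWWWWWWY
WWWWWWWWY
WWWWWWWWW
WWWWWWWWW
WWWBWWWYW
GWWWWWWWW
WWWWWWWWW
WWWWWWWWW

Derivation:
After op 1 fill(5,0,R) [70 cells changed]:
RRRRRRRRY
RRRRRRRRY
RRRRRRRRR
RRRRRRRRR
RRRRRRRRR
RRRRRRRRR
RRRRRRRRR
RRRRRRRRR
After op 2 paint(7,3,W):
RRRRRRRRY
RRRRRRRRY
RRRRRRRRR
RRRRRRRRR
RRRRRRRRR
RRRRRRRRR
RRRRRRRRR
RRRWRRRRR
After op 3 fill(5,5,W) [69 cells changed]:
WWWWWWWWY
WWWWWWWWY
WWWWWWWWW
WWWWWWWWW
WWWWWWWWW
WWWWWWWWW
WWWWWWWWW
WWWWWWWWW
After op 4 paint(5,0,G):
WWWWWWWWY
WWWWWWWWY
WWWWWWWWW
WWWWWWWWW
WWWWWWWWW
GWWWWWWWW
WWWWWWWWW
WWWWWWWWW
After op 5 paint(2,7,W):
WWWWWWWWY
WWWWWWWWY
WWWWWWWWW
WWWWWWWWW
WWWWWWWWW
GWWWWWWWW
WWWWWWWWW
WWWWWWWWW
After op 6 paint(4,3,B):
WWWWWWWWY
WWWWWWWWY
WWWWWWWWW
WWWWWWWWW
WWWBWWWWW
GWWWWWWWW
WWWWWWWWW
WWWWWWWWW
After op 7 paint(4,7,Y):
WWWWWWWWY
WWWWWWWWY
WWWWWWWWW
WWWWWWWWW
WWWBWWWYW
GWWWWWWWW
WWWWWWWWW
WWWWWWWWW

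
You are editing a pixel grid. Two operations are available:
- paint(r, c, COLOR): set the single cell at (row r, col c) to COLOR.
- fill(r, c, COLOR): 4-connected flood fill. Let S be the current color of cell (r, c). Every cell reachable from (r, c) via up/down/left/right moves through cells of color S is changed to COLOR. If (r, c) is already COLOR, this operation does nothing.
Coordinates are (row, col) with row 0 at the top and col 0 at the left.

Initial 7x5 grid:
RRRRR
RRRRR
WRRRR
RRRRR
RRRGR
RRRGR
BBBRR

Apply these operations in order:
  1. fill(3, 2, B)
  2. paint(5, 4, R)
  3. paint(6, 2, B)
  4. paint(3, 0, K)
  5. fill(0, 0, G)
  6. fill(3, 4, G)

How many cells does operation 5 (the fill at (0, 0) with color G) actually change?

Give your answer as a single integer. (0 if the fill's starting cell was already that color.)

After op 1 fill(3,2,B) [29 cells changed]:
BBBBB
BBBBB
WBBBB
BBBBB
BBBGB
BBBGB
BBBBB
After op 2 paint(5,4,R):
BBBBB
BBBBB
WBBBB
BBBBB
BBBGB
BBBGR
BBBBB
After op 3 paint(6,2,B):
BBBBB
BBBBB
WBBBB
BBBBB
BBBGB
BBBGR
BBBBB
After op 4 paint(3,0,K):
BBBBB
BBBBB
WBBBB
KBBBB
BBBGB
BBBGR
BBBBB
After op 5 fill(0,0,G) [30 cells changed]:
GGGGG
GGGGG
WGGGG
KGGGG
GGGGG
GGGGR
GGGGG

Answer: 30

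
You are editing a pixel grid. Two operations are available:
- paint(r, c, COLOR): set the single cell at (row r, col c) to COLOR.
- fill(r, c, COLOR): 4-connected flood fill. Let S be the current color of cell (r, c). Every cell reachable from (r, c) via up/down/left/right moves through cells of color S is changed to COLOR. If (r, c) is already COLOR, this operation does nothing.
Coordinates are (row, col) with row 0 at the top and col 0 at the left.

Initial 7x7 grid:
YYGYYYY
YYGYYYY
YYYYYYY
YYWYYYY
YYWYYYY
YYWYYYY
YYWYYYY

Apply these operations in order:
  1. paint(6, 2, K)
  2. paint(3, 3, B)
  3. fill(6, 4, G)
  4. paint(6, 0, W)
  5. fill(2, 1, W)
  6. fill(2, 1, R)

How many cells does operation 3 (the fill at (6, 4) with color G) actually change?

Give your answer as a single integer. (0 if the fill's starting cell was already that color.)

After op 1 paint(6,2,K):
YYGYYYY
YYGYYYY
YYYYYYY
YYWYYYY
YYWYYYY
YYWYYYY
YYKYYYY
After op 2 paint(3,3,B):
YYGYYYY
YYGYYYY
YYYYYYY
YYWBYYY
YYWYYYY
YYWYYYY
YYKYYYY
After op 3 fill(6,4,G) [42 cells changed]:
GGGGGGG
GGGGGGG
GGGGGGG
GGWBGGG
GGWGGGG
GGWGGGG
GGKGGGG

Answer: 42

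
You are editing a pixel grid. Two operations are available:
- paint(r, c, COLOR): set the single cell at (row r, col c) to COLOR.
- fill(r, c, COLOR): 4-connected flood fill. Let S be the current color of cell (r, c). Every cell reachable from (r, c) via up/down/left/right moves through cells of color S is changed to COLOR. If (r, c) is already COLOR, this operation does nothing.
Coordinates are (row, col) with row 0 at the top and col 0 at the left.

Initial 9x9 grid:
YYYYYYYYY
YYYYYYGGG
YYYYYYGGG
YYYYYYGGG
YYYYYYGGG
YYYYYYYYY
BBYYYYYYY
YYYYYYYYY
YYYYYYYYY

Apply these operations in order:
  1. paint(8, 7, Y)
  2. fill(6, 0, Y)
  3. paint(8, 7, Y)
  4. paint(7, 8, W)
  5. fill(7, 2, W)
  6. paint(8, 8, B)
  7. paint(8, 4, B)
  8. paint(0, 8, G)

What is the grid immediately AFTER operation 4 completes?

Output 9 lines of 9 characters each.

After op 1 paint(8,7,Y):
YYYYYYYYY
YYYYYYGGG
YYYYYYGGG
YYYYYYGGG
YYYYYYGGG
YYYYYYYYY
BBYYYYYYY
YYYYYYYYY
YYYYYYYYY
After op 2 fill(6,0,Y) [2 cells changed]:
YYYYYYYYY
YYYYYYGGG
YYYYYYGGG
YYYYYYGGG
YYYYYYGGG
YYYYYYYYY
YYYYYYYYY
YYYYYYYYY
YYYYYYYYY
After op 3 paint(8,7,Y):
YYYYYYYYY
YYYYYYGGG
YYYYYYGGG
YYYYYYGGG
YYYYYYGGG
YYYYYYYYY
YYYYYYYYY
YYYYYYYYY
YYYYYYYYY
After op 4 paint(7,8,W):
YYYYYYYYY
YYYYYYGGG
YYYYYYGGG
YYYYYYGGG
YYYYYYGGG
YYYYYYYYY
YYYYYYYYY
YYYYYYYYW
YYYYYYYYY

Answer: YYYYYYYYY
YYYYYYGGG
YYYYYYGGG
YYYYYYGGG
YYYYYYGGG
YYYYYYYYY
YYYYYYYYY
YYYYYYYYW
YYYYYYYYY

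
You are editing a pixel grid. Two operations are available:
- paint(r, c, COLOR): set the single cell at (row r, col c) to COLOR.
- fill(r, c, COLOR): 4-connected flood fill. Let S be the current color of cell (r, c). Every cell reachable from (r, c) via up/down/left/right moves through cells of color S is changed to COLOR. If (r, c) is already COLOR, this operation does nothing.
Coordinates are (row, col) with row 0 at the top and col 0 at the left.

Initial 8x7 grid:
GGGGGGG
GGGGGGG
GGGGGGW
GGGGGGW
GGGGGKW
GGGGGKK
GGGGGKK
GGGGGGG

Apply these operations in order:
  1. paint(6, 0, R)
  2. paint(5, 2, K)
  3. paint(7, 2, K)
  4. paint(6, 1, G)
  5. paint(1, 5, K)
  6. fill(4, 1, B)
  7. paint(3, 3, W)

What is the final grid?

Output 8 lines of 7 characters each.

Answer: BBBBBBB
BBBBBKB
BBBBBBW
BBBWBBW
BBBBBKW
BBKBBKK
RBBBBKK
BBKBBBB

Derivation:
After op 1 paint(6,0,R):
GGGGGGG
GGGGGGG
GGGGGGW
GGGGGGW
GGGGGKW
GGGGGKK
RGGGGKK
GGGGGGG
After op 2 paint(5,2,K):
GGGGGGG
GGGGGGG
GGGGGGW
GGGGGGW
GGGGGKW
GGKGGKK
RGGGGKK
GGGGGGG
After op 3 paint(7,2,K):
GGGGGGG
GGGGGGG
GGGGGGW
GGGGGGW
GGGGGKW
GGKGGKK
RGGGGKK
GGKGGGG
After op 4 paint(6,1,G):
GGGGGGG
GGGGGGG
GGGGGGW
GGGGGGW
GGGGGKW
GGKGGKK
RGGGGKK
GGKGGGG
After op 5 paint(1,5,K):
GGGGGGG
GGGGGKG
GGGGGGW
GGGGGGW
GGGGGKW
GGKGGKK
RGGGGKK
GGKGGGG
After op 6 fill(4,1,B) [44 cells changed]:
BBBBBBB
BBBBBKB
BBBBBBW
BBBBBBW
BBBBBKW
BBKBBKK
RBBBBKK
BBKBBBB
After op 7 paint(3,3,W):
BBBBBBB
BBBBBKB
BBBBBBW
BBBWBBW
BBBBBKW
BBKBBKK
RBBBBKK
BBKBBBB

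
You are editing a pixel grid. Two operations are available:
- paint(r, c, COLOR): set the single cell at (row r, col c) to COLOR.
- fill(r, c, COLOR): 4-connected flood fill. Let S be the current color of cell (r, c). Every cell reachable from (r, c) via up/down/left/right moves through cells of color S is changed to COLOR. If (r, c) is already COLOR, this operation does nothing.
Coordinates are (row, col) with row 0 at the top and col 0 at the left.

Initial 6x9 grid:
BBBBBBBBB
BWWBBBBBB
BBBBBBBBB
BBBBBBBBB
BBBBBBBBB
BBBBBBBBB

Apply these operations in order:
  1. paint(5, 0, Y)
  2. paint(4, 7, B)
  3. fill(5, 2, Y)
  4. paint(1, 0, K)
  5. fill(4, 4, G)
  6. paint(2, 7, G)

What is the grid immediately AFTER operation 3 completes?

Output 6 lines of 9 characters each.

Answer: YYYYYYYYY
YWWYYYYYY
YYYYYYYYY
YYYYYYYYY
YYYYYYYYY
YYYYYYYYY

Derivation:
After op 1 paint(5,0,Y):
BBBBBBBBB
BWWBBBBBB
BBBBBBBBB
BBBBBBBBB
BBBBBBBBB
YBBBBBBBB
After op 2 paint(4,7,B):
BBBBBBBBB
BWWBBBBBB
BBBBBBBBB
BBBBBBBBB
BBBBBBBBB
YBBBBBBBB
After op 3 fill(5,2,Y) [51 cells changed]:
YYYYYYYYY
YWWYYYYYY
YYYYYYYYY
YYYYYYYYY
YYYYYYYYY
YYYYYYYYY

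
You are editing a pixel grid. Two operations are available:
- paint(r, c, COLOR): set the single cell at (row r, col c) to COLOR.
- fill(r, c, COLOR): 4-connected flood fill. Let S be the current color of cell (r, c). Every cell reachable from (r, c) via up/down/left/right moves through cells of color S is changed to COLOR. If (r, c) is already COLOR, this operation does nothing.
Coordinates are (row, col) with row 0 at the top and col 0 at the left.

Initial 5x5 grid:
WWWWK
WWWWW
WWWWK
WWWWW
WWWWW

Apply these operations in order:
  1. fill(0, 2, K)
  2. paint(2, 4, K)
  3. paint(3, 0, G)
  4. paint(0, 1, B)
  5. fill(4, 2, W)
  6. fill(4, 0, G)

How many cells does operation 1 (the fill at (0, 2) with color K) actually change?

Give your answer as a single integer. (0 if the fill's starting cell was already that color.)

After op 1 fill(0,2,K) [23 cells changed]:
KKKKK
KKKKK
KKKKK
KKKKK
KKKKK

Answer: 23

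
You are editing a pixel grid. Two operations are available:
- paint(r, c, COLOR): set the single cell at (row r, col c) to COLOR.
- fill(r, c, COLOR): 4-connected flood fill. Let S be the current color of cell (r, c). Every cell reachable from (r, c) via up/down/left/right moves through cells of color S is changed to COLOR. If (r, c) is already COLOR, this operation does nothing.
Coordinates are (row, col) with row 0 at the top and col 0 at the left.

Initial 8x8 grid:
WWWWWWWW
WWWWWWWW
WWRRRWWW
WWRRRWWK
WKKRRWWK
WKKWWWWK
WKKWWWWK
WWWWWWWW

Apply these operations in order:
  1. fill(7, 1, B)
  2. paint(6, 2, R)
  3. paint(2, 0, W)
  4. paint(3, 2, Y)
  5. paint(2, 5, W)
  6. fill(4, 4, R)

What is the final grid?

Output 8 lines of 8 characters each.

Answer: BBBBBBBB
BBBBBBBB
WBRRRWBB
BBYRRBBK
BKKRRBBK
BKKBBBBK
BKRBBBBK
BBBBBBBB

Derivation:
After op 1 fill(7,1,B) [46 cells changed]:
BBBBBBBB
BBBBBBBB
BBRRRBBB
BBRRRBBK
BKKRRBBK
BKKBBBBK
BKKBBBBK
BBBBBBBB
After op 2 paint(6,2,R):
BBBBBBBB
BBBBBBBB
BBRRRBBB
BBRRRBBK
BKKRRBBK
BKKBBBBK
BKRBBBBK
BBBBBBBB
After op 3 paint(2,0,W):
BBBBBBBB
BBBBBBBB
WBRRRBBB
BBRRRBBK
BKKRRBBK
BKKBBBBK
BKRBBBBK
BBBBBBBB
After op 4 paint(3,2,Y):
BBBBBBBB
BBBBBBBB
WBRRRBBB
BBYRRBBK
BKKRRBBK
BKKBBBBK
BKRBBBBK
BBBBBBBB
After op 5 paint(2,5,W):
BBBBBBBB
BBBBBBBB
WBRRRWBB
BBYRRBBK
BKKRRBBK
BKKBBBBK
BKRBBBBK
BBBBBBBB
After op 6 fill(4,4,R) [0 cells changed]:
BBBBBBBB
BBBBBBBB
WBRRRWBB
BBYRRBBK
BKKRRBBK
BKKBBBBK
BKRBBBBK
BBBBBBBB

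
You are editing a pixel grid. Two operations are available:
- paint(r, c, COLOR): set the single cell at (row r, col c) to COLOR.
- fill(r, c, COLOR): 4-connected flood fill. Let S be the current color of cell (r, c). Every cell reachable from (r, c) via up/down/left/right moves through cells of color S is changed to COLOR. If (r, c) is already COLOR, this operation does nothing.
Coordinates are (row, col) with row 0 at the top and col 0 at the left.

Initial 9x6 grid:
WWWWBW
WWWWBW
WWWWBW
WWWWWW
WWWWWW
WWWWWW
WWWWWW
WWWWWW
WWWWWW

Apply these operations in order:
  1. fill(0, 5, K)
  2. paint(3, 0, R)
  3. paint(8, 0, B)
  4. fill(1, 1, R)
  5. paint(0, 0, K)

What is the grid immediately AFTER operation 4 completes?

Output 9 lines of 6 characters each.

After op 1 fill(0,5,K) [51 cells changed]:
KKKKBK
KKKKBK
KKKKBK
KKKKKK
KKKKKK
KKKKKK
KKKKKK
KKKKKK
KKKKKK
After op 2 paint(3,0,R):
KKKKBK
KKKKBK
KKKKBK
RKKKKK
KKKKKK
KKKKKK
KKKKKK
KKKKKK
KKKKKK
After op 3 paint(8,0,B):
KKKKBK
KKKKBK
KKKKBK
RKKKKK
KKKKKK
KKKKKK
KKKKKK
KKKKKK
BKKKKK
After op 4 fill(1,1,R) [49 cells changed]:
RRRRBR
RRRRBR
RRRRBR
RRRRRR
RRRRRR
RRRRRR
RRRRRR
RRRRRR
BRRRRR

Answer: RRRRBR
RRRRBR
RRRRBR
RRRRRR
RRRRRR
RRRRRR
RRRRRR
RRRRRR
BRRRRR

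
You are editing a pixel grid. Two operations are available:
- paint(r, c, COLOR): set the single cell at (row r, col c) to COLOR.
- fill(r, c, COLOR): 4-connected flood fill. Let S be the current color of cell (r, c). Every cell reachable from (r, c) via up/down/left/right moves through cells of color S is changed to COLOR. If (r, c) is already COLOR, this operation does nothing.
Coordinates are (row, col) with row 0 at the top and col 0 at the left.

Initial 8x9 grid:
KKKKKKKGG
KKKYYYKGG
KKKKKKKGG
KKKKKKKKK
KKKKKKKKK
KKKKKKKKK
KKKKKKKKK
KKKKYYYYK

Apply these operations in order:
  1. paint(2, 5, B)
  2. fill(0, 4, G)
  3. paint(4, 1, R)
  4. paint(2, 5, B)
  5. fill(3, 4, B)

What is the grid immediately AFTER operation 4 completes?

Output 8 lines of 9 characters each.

After op 1 paint(2,5,B):
KKKKKKKGG
KKKYYYKGG
KKKKKBKGG
KKKKKKKKK
KKKKKKKKK
KKKKKKKKK
KKKKKKKKK
KKKKYYYYK
After op 2 fill(0,4,G) [58 cells changed]:
GGGGGGGGG
GGGYYYGGG
GGGGGBGGG
GGGGGGGGG
GGGGGGGGG
GGGGGGGGG
GGGGGGGGG
GGGGYYYYG
After op 3 paint(4,1,R):
GGGGGGGGG
GGGYYYGGG
GGGGGBGGG
GGGGGGGGG
GRGGGGGGG
GGGGGGGGG
GGGGGGGGG
GGGGYYYYG
After op 4 paint(2,5,B):
GGGGGGGGG
GGGYYYGGG
GGGGGBGGG
GGGGGGGGG
GRGGGGGGG
GGGGGGGGG
GGGGGGGGG
GGGGYYYYG

Answer: GGGGGGGGG
GGGYYYGGG
GGGGGBGGG
GGGGGGGGG
GRGGGGGGG
GGGGGGGGG
GGGGGGGGG
GGGGYYYYG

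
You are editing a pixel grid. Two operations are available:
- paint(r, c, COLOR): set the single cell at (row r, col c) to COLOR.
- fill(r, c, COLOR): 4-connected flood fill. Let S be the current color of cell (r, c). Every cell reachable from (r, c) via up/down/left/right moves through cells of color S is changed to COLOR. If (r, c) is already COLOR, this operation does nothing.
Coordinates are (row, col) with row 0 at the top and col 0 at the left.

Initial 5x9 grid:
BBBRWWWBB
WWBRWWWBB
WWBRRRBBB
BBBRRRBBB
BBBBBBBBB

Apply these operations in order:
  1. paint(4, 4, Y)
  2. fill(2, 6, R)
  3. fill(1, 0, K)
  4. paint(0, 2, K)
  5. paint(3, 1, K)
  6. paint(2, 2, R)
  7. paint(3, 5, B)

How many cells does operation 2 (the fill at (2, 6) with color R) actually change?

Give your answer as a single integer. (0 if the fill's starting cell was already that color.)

After op 1 paint(4,4,Y):
BBBRWWWBB
WWBRWWWBB
WWBRRRBBB
BBBRRRBBB
BBBBYBBBB
After op 2 fill(2,6,R) [14 cells changed]:
BBBRWWWRR
WWBRWWWRR
WWBRRRRRR
BBBRRRRRR
BBBBYRRRR

Answer: 14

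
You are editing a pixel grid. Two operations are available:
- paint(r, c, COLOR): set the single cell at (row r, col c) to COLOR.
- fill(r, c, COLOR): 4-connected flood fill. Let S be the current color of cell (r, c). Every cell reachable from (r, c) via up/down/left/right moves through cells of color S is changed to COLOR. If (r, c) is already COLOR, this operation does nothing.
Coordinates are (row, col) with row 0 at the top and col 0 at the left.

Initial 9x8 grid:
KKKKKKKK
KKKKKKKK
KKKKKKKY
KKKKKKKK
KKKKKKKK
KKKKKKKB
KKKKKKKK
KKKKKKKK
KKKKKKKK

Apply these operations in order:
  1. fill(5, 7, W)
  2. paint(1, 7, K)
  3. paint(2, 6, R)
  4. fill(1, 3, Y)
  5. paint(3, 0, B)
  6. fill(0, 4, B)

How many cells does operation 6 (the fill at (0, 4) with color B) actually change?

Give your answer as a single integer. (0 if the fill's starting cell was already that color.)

Answer: 69

Derivation:
After op 1 fill(5,7,W) [1 cells changed]:
KKKKKKKK
KKKKKKKK
KKKKKKKY
KKKKKKKK
KKKKKKKK
KKKKKKKW
KKKKKKKK
KKKKKKKK
KKKKKKKK
After op 2 paint(1,7,K):
KKKKKKKK
KKKKKKKK
KKKKKKKY
KKKKKKKK
KKKKKKKK
KKKKKKKW
KKKKKKKK
KKKKKKKK
KKKKKKKK
After op 3 paint(2,6,R):
KKKKKKKK
KKKKKKKK
KKKKKKRY
KKKKKKKK
KKKKKKKK
KKKKKKKW
KKKKKKKK
KKKKKKKK
KKKKKKKK
After op 4 fill(1,3,Y) [69 cells changed]:
YYYYYYYY
YYYYYYYY
YYYYYYRY
YYYYYYYY
YYYYYYYY
YYYYYYYW
YYYYYYYY
YYYYYYYY
YYYYYYYY
After op 5 paint(3,0,B):
YYYYYYYY
YYYYYYYY
YYYYYYRY
BYYYYYYY
YYYYYYYY
YYYYYYYW
YYYYYYYY
YYYYYYYY
YYYYYYYY
After op 6 fill(0,4,B) [69 cells changed]:
BBBBBBBB
BBBBBBBB
BBBBBBRB
BBBBBBBB
BBBBBBBB
BBBBBBBW
BBBBBBBB
BBBBBBBB
BBBBBBBB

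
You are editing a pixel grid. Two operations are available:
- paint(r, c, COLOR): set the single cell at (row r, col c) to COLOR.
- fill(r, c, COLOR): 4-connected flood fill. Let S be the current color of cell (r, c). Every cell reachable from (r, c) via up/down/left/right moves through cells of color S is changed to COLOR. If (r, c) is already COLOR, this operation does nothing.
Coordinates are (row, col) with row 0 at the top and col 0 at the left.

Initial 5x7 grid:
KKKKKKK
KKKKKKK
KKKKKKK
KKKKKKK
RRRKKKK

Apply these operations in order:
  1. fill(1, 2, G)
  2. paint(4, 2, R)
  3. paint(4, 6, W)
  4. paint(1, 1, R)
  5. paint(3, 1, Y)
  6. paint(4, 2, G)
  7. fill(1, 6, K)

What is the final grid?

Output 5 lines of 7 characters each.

Answer: KKKKKKK
KRKKKKK
KKKKKKK
KYKKKKK
RRKKKKW

Derivation:
After op 1 fill(1,2,G) [32 cells changed]:
GGGGGGG
GGGGGGG
GGGGGGG
GGGGGGG
RRRGGGG
After op 2 paint(4,2,R):
GGGGGGG
GGGGGGG
GGGGGGG
GGGGGGG
RRRGGGG
After op 3 paint(4,6,W):
GGGGGGG
GGGGGGG
GGGGGGG
GGGGGGG
RRRGGGW
After op 4 paint(1,1,R):
GGGGGGG
GRGGGGG
GGGGGGG
GGGGGGG
RRRGGGW
After op 5 paint(3,1,Y):
GGGGGGG
GRGGGGG
GGGGGGG
GYGGGGG
RRRGGGW
After op 6 paint(4,2,G):
GGGGGGG
GRGGGGG
GGGGGGG
GYGGGGG
RRGGGGW
After op 7 fill(1,6,K) [30 cells changed]:
KKKKKKK
KRKKKKK
KKKKKKK
KYKKKKK
RRKKKKW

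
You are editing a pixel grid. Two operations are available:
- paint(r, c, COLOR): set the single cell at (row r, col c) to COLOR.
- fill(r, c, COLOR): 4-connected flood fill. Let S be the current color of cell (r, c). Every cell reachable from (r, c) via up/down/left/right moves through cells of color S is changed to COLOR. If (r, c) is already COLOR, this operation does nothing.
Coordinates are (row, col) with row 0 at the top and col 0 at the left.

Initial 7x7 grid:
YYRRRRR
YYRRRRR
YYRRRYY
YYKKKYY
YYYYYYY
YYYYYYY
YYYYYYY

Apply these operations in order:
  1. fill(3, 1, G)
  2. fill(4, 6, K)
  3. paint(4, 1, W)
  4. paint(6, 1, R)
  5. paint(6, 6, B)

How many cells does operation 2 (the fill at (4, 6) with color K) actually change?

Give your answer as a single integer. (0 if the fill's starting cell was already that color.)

Answer: 33

Derivation:
After op 1 fill(3,1,G) [33 cells changed]:
GGRRRRR
GGRRRRR
GGRRRGG
GGKKKGG
GGGGGGG
GGGGGGG
GGGGGGG
After op 2 fill(4,6,K) [33 cells changed]:
KKRRRRR
KKRRRRR
KKRRRKK
KKKKKKK
KKKKKKK
KKKKKKK
KKKKKKK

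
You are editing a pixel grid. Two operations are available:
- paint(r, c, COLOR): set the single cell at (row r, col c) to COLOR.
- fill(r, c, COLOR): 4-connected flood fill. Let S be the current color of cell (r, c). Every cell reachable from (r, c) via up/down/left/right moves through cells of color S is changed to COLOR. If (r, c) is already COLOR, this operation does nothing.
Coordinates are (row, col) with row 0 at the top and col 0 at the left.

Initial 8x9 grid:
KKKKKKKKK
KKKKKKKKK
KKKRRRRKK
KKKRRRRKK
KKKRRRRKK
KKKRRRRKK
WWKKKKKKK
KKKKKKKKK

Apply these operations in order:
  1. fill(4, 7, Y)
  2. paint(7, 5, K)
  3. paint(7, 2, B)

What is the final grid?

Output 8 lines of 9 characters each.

After op 1 fill(4,7,Y) [54 cells changed]:
YYYYYYYYY
YYYYYYYYY
YYYRRRRYY
YYYRRRRYY
YYYRRRRYY
YYYRRRRYY
WWYYYYYYY
YYYYYYYYY
After op 2 paint(7,5,K):
YYYYYYYYY
YYYYYYYYY
YYYRRRRYY
YYYRRRRYY
YYYRRRRYY
YYYRRRRYY
WWYYYYYYY
YYYYYKYYY
After op 3 paint(7,2,B):
YYYYYYYYY
YYYYYYYYY
YYYRRRRYY
YYYRRRRYY
YYYRRRRYY
YYYRRRRYY
WWYYYYYYY
YYBYYKYYY

Answer: YYYYYYYYY
YYYYYYYYY
YYYRRRRYY
YYYRRRRYY
YYYRRRRYY
YYYRRRRYY
WWYYYYYYY
YYBYYKYYY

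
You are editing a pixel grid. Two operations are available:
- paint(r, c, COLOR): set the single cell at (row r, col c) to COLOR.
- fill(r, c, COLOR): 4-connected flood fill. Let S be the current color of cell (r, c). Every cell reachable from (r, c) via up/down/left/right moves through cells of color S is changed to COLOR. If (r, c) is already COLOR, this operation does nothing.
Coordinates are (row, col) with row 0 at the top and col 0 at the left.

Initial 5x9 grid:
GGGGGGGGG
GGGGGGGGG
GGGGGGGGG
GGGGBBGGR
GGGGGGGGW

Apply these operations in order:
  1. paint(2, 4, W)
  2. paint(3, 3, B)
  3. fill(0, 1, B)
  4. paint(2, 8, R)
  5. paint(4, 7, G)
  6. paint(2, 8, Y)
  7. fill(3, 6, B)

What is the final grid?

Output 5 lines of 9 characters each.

After op 1 paint(2,4,W):
GGGGGGGGG
GGGGGGGGG
GGGGWGGGG
GGGGBBGGR
GGGGGGGGW
After op 2 paint(3,3,B):
GGGGGGGGG
GGGGGGGGG
GGGGWGGGG
GGGBBBGGR
GGGGGGGGW
After op 3 fill(0,1,B) [39 cells changed]:
BBBBBBBBB
BBBBBBBBB
BBBBWBBBB
BBBBBBBBR
BBBBBBBBW
After op 4 paint(2,8,R):
BBBBBBBBB
BBBBBBBBB
BBBBWBBBR
BBBBBBBBR
BBBBBBBBW
After op 5 paint(4,7,G):
BBBBBBBBB
BBBBBBBBB
BBBBWBBBR
BBBBBBBBR
BBBBBBBGW
After op 6 paint(2,8,Y):
BBBBBBBBB
BBBBBBBBB
BBBBWBBBY
BBBBBBBBR
BBBBBBBGW
After op 7 fill(3,6,B) [0 cells changed]:
BBBBBBBBB
BBBBBBBBB
BBBBWBBBY
BBBBBBBBR
BBBBBBBGW

Answer: BBBBBBBBB
BBBBBBBBB
BBBBWBBBY
BBBBBBBBR
BBBBBBBGW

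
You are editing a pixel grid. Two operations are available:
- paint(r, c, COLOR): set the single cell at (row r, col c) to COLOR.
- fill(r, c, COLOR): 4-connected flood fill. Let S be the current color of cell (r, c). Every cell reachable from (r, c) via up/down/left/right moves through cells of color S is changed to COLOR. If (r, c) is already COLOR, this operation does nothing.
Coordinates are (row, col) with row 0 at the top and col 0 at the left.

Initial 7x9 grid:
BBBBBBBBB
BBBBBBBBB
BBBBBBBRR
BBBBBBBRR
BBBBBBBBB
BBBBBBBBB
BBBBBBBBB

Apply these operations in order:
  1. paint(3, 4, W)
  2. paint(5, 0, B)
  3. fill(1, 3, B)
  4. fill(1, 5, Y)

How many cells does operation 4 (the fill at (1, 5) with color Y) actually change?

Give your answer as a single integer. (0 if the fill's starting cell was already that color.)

After op 1 paint(3,4,W):
BBBBBBBBB
BBBBBBBBB
BBBBBBBRR
BBBBWBBRR
BBBBBBBBB
BBBBBBBBB
BBBBBBBBB
After op 2 paint(5,0,B):
BBBBBBBBB
BBBBBBBBB
BBBBBBBRR
BBBBWBBRR
BBBBBBBBB
BBBBBBBBB
BBBBBBBBB
After op 3 fill(1,3,B) [0 cells changed]:
BBBBBBBBB
BBBBBBBBB
BBBBBBBRR
BBBBWBBRR
BBBBBBBBB
BBBBBBBBB
BBBBBBBBB
After op 4 fill(1,5,Y) [58 cells changed]:
YYYYYYYYY
YYYYYYYYY
YYYYYYYRR
YYYYWYYRR
YYYYYYYYY
YYYYYYYYY
YYYYYYYYY

Answer: 58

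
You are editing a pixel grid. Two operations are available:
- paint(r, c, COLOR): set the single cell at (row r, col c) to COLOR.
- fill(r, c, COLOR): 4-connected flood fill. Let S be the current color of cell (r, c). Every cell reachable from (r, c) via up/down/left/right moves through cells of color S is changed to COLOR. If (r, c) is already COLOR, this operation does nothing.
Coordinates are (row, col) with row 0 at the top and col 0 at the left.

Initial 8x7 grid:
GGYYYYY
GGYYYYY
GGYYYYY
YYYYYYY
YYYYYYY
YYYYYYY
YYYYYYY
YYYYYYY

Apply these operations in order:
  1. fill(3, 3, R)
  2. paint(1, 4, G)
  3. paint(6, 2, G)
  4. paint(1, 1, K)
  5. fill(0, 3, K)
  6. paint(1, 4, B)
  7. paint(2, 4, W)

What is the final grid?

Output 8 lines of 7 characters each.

After op 1 fill(3,3,R) [50 cells changed]:
GGRRRRR
GGRRRRR
GGRRRRR
RRRRRRR
RRRRRRR
RRRRRRR
RRRRRRR
RRRRRRR
After op 2 paint(1,4,G):
GGRRRRR
GGRRGRR
GGRRRRR
RRRRRRR
RRRRRRR
RRRRRRR
RRRRRRR
RRRRRRR
After op 3 paint(6,2,G):
GGRRRRR
GGRRGRR
GGRRRRR
RRRRRRR
RRRRRRR
RRRRRRR
RRGRRRR
RRRRRRR
After op 4 paint(1,1,K):
GGRRRRR
GKRRGRR
GGRRRRR
RRRRRRR
RRRRRRR
RRRRRRR
RRGRRRR
RRRRRRR
After op 5 fill(0,3,K) [48 cells changed]:
GGKKKKK
GKKKGKK
GGKKKKK
KKKKKKK
KKKKKKK
KKKKKKK
KKGKKKK
KKKKKKK
After op 6 paint(1,4,B):
GGKKKKK
GKKKBKK
GGKKKKK
KKKKKKK
KKKKKKK
KKKKKKK
KKGKKKK
KKKKKKK
After op 7 paint(2,4,W):
GGKKKKK
GKKKBKK
GGKKWKK
KKKKKKK
KKKKKKK
KKKKKKK
KKGKKKK
KKKKKKK

Answer: GGKKKKK
GKKKBKK
GGKKWKK
KKKKKKK
KKKKKKK
KKKKKKK
KKGKKKK
KKKKKKK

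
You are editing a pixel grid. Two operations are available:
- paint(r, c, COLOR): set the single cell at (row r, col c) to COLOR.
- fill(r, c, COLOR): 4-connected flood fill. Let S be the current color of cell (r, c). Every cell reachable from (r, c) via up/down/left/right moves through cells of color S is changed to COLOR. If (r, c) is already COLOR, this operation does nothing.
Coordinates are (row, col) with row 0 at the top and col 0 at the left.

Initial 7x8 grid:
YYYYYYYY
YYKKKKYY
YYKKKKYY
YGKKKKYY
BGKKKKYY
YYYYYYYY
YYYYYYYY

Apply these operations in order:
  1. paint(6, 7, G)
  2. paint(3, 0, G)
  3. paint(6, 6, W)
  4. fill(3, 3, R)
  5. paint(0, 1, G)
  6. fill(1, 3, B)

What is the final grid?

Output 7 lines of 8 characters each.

Answer: YGYYYYYY
YYBBBBYY
YYBBBBYY
GGBBBBYY
BGBBBBYY
YYYYYYYY
YYYYYYWG

Derivation:
After op 1 paint(6,7,G):
YYYYYYYY
YYKKKKYY
YYKKKKYY
YGKKKKYY
BGKKKKYY
YYYYYYYY
YYYYYYYG
After op 2 paint(3,0,G):
YYYYYYYY
YYKKKKYY
YYKKKKYY
GGKKKKYY
BGKKKKYY
YYYYYYYY
YYYYYYYG
After op 3 paint(6,6,W):
YYYYYYYY
YYKKKKYY
YYKKKKYY
GGKKKKYY
BGKKKKYY
YYYYYYYY
YYYYYYWG
After op 4 fill(3,3,R) [16 cells changed]:
YYYYYYYY
YYRRRRYY
YYRRRRYY
GGRRRRYY
BGRRRRYY
YYYYYYYY
YYYYYYWG
After op 5 paint(0,1,G):
YGYYYYYY
YYRRRRYY
YYRRRRYY
GGRRRRYY
BGRRRRYY
YYYYYYYY
YYYYYYWG
After op 6 fill(1,3,B) [16 cells changed]:
YGYYYYYY
YYBBBBYY
YYBBBBYY
GGBBBBYY
BGBBBBYY
YYYYYYYY
YYYYYYWG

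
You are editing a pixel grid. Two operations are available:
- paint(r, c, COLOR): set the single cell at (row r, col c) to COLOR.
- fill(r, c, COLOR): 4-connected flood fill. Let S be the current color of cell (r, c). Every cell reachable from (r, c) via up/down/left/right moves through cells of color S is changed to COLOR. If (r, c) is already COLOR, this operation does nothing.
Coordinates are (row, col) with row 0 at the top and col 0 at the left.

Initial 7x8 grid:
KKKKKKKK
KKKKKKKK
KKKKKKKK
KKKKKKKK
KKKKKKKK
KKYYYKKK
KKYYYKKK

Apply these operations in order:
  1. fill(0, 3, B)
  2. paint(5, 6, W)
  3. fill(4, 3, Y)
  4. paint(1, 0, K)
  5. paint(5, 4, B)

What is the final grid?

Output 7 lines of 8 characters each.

After op 1 fill(0,3,B) [50 cells changed]:
BBBBBBBB
BBBBBBBB
BBBBBBBB
BBBBBBBB
BBBBBBBB
BBYYYBBB
BBYYYBBB
After op 2 paint(5,6,W):
BBBBBBBB
BBBBBBBB
BBBBBBBB
BBBBBBBB
BBBBBBBB
BBYYYBWB
BBYYYBBB
After op 3 fill(4,3,Y) [49 cells changed]:
YYYYYYYY
YYYYYYYY
YYYYYYYY
YYYYYYYY
YYYYYYYY
YYYYYYWY
YYYYYYYY
After op 4 paint(1,0,K):
YYYYYYYY
KYYYYYYY
YYYYYYYY
YYYYYYYY
YYYYYYYY
YYYYYYWY
YYYYYYYY
After op 5 paint(5,4,B):
YYYYYYYY
KYYYYYYY
YYYYYYYY
YYYYYYYY
YYYYYYYY
YYYYBYWY
YYYYYYYY

Answer: YYYYYYYY
KYYYYYYY
YYYYYYYY
YYYYYYYY
YYYYYYYY
YYYYBYWY
YYYYYYYY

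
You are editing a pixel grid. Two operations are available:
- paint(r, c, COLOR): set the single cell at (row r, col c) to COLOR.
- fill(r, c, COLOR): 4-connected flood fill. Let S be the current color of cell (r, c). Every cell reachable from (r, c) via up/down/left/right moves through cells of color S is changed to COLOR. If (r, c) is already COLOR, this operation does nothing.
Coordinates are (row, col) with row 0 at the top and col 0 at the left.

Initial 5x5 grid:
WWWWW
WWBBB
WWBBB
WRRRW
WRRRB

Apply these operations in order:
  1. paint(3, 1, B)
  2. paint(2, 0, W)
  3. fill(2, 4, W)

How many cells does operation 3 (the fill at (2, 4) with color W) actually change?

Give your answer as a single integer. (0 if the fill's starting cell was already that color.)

Answer: 6

Derivation:
After op 1 paint(3,1,B):
WWWWW
WWBBB
WWBBB
WBRRW
WRRRB
After op 2 paint(2,0,W):
WWWWW
WWBBB
WWBBB
WBRRW
WRRRB
After op 3 fill(2,4,W) [6 cells changed]:
WWWWW
WWWWW
WWWWW
WBRRW
WRRRB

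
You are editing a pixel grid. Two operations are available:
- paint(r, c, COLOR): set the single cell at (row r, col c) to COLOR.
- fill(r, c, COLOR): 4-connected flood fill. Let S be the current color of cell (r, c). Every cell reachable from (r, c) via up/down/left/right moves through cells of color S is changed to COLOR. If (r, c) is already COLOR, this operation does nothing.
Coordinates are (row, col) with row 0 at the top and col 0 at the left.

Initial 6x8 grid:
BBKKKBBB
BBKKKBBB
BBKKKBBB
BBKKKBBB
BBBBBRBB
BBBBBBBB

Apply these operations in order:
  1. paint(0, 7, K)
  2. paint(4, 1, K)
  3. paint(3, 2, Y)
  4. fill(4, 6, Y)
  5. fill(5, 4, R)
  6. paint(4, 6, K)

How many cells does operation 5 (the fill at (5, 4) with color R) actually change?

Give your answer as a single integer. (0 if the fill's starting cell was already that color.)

Answer: 34

Derivation:
After op 1 paint(0,7,K):
BBKKKBBK
BBKKKBBB
BBKKKBBB
BBKKKBBB
BBBBBRBB
BBBBBBBB
After op 2 paint(4,1,K):
BBKKKBBK
BBKKKBBB
BBKKKBBB
BBKKKBBB
BKBBBRBB
BBBBBBBB
After op 3 paint(3,2,Y):
BBKKKBBK
BBKKKBBB
BBKKKBBB
BBYKKBBB
BKBBBRBB
BBBBBBBB
After op 4 fill(4,6,Y) [33 cells changed]:
YYKKKYYK
YYKKKYYY
YYKKKYYY
YYYKKYYY
YKYYYRYY
YYYYYYYY
After op 5 fill(5,4,R) [34 cells changed]:
RRKKKRRK
RRKKKRRR
RRKKKRRR
RRRKKRRR
RKRRRRRR
RRRRRRRR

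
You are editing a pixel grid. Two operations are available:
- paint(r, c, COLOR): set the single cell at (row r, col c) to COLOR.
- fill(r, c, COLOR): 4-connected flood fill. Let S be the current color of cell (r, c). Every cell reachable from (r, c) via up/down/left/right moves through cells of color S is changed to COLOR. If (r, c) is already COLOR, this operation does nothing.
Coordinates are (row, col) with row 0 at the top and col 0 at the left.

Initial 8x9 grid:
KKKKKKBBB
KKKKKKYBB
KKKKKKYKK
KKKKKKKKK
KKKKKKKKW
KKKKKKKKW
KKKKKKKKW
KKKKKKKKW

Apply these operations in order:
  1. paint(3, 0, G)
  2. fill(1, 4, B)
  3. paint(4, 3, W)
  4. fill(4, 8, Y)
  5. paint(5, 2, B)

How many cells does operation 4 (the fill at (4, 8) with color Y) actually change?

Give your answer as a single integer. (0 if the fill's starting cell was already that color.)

Answer: 4

Derivation:
After op 1 paint(3,0,G):
KKKKKKBBB
KKKKKKYBB
KKKKKKYKK
GKKKKKKKK
KKKKKKKKW
KKKKKKKKW
KKKKKKKKW
KKKKKKKKW
After op 2 fill(1,4,B) [60 cells changed]:
BBBBBBBBB
BBBBBBYBB
BBBBBBYBB
GBBBBBBBB
BBBBBBBBW
BBBBBBBBW
BBBBBBBBW
BBBBBBBBW
After op 3 paint(4,3,W):
BBBBBBBBB
BBBBBBYBB
BBBBBBYBB
GBBBBBBBB
BBBWBBBBW
BBBBBBBBW
BBBBBBBBW
BBBBBBBBW
After op 4 fill(4,8,Y) [4 cells changed]:
BBBBBBBBB
BBBBBBYBB
BBBBBBYBB
GBBBBBBBB
BBBWBBBBY
BBBBBBBBY
BBBBBBBBY
BBBBBBBBY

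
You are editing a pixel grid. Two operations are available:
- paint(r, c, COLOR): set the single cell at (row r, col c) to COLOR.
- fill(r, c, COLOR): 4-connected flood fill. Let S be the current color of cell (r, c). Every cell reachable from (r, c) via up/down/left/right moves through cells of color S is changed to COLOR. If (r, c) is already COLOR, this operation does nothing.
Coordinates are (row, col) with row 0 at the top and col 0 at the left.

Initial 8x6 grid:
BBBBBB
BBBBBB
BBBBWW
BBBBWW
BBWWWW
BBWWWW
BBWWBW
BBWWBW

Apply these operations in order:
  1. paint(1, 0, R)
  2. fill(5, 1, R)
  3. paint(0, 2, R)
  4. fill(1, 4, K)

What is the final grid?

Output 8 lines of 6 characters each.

Answer: KKKKKK
KKKKKK
KKKKWW
KKKKWW
KKWWWW
KKWWWW
KKWWBW
KKWWBW

Derivation:
After op 1 paint(1,0,R):
BBBBBB
RBBBBB
BBBBWW
BBBBWW
BBWWWW
BBWWWW
BBWWBW
BBWWBW
After op 2 fill(5,1,R) [27 cells changed]:
RRRRRR
RRRRRR
RRRRWW
RRRRWW
RRWWWW
RRWWWW
RRWWBW
RRWWBW
After op 3 paint(0,2,R):
RRRRRR
RRRRRR
RRRRWW
RRRRWW
RRWWWW
RRWWWW
RRWWBW
RRWWBW
After op 4 fill(1,4,K) [28 cells changed]:
KKKKKK
KKKKKK
KKKKWW
KKKKWW
KKWWWW
KKWWWW
KKWWBW
KKWWBW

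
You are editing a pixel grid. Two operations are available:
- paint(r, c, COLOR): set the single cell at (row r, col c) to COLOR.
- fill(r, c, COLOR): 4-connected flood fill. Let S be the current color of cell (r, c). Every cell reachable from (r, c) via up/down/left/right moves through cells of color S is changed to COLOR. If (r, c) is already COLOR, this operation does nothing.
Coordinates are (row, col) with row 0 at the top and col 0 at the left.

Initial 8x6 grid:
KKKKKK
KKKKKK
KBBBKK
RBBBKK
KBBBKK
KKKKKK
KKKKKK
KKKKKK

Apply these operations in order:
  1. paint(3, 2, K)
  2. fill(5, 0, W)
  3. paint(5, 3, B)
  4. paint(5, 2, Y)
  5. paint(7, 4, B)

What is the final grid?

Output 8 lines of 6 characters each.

Answer: WWWWWW
WWWWWW
WBBBWW
RBKBWW
WBBBWW
WWYBWW
WWWWWW
WWWWBW

Derivation:
After op 1 paint(3,2,K):
KKKKKK
KKKKKK
KBBBKK
RBKBKK
KBBBKK
KKKKKK
KKKKKK
KKKKKK
After op 2 fill(5,0,W) [38 cells changed]:
WWWWWW
WWWWWW
WBBBWW
RBKBWW
WBBBWW
WWWWWW
WWWWWW
WWWWWW
After op 3 paint(5,3,B):
WWWWWW
WWWWWW
WBBBWW
RBKBWW
WBBBWW
WWWBWW
WWWWWW
WWWWWW
After op 4 paint(5,2,Y):
WWWWWW
WWWWWW
WBBBWW
RBKBWW
WBBBWW
WWYBWW
WWWWWW
WWWWWW
After op 5 paint(7,4,B):
WWWWWW
WWWWWW
WBBBWW
RBKBWW
WBBBWW
WWYBWW
WWWWWW
WWWWBW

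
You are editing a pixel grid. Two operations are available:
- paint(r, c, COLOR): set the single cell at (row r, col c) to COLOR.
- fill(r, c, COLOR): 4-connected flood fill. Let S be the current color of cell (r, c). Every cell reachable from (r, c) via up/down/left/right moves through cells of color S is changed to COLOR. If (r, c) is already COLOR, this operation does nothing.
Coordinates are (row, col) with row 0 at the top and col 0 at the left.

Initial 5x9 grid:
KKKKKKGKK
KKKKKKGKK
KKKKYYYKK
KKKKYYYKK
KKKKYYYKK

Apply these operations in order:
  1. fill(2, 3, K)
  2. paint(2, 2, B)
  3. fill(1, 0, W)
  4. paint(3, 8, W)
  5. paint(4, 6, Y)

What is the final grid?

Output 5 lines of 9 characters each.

Answer: WWWWWWGKK
WWWWWWGKK
WWBWYYYKK
WWWWYYYKW
WWWWYYYKK

Derivation:
After op 1 fill(2,3,K) [0 cells changed]:
KKKKKKGKK
KKKKKKGKK
KKKKYYYKK
KKKKYYYKK
KKKKYYYKK
After op 2 paint(2,2,B):
KKKKKKGKK
KKKKKKGKK
KKBKYYYKK
KKKKYYYKK
KKKKYYYKK
After op 3 fill(1,0,W) [23 cells changed]:
WWWWWWGKK
WWWWWWGKK
WWBWYYYKK
WWWWYYYKK
WWWWYYYKK
After op 4 paint(3,8,W):
WWWWWWGKK
WWWWWWGKK
WWBWYYYKK
WWWWYYYKW
WWWWYYYKK
After op 5 paint(4,6,Y):
WWWWWWGKK
WWWWWWGKK
WWBWYYYKK
WWWWYYYKW
WWWWYYYKK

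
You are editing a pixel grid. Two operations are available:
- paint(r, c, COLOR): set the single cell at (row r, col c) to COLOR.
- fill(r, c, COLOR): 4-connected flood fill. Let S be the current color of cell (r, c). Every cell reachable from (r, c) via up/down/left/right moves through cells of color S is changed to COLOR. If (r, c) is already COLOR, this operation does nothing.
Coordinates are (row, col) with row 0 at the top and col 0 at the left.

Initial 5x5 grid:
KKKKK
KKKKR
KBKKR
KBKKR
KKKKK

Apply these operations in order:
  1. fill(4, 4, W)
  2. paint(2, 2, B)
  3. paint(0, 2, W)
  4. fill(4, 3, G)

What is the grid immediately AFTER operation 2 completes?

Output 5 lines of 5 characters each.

Answer: WWWWW
WWWWR
WBBWR
WBWWR
WWWWW

Derivation:
After op 1 fill(4,4,W) [20 cells changed]:
WWWWW
WWWWR
WBWWR
WBWWR
WWWWW
After op 2 paint(2,2,B):
WWWWW
WWWWR
WBBWR
WBWWR
WWWWW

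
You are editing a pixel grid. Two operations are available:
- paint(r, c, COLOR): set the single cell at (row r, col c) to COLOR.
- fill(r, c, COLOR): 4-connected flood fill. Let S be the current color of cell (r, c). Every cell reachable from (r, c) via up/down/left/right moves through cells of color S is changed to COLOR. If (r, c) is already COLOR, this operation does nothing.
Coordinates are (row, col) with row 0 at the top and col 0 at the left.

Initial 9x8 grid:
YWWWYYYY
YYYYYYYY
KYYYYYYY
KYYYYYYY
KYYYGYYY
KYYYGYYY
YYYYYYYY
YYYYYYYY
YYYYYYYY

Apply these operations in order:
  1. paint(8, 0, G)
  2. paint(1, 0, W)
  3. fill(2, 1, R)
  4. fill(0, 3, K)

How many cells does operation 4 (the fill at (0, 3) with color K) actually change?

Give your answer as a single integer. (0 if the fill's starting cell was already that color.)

After op 1 paint(8,0,G):
YWWWYYYY
YYYYYYYY
KYYYYYYY
KYYYYYYY
KYYYGYYY
KYYYGYYY
YYYYYYYY
YYYYYYYY
GYYYYYYY
After op 2 paint(1,0,W):
YWWWYYYY
WYYYYYYY
KYYYYYYY
KYYYYYYY
KYYYGYYY
KYYYGYYY
YYYYYYYY
YYYYYYYY
GYYYYYYY
After op 3 fill(2,1,R) [60 cells changed]:
YWWWRRRR
WRRRRRRR
KRRRRRRR
KRRRRRRR
KRRRGRRR
KRRRGRRR
RRRRRRRR
RRRRRRRR
GRRRRRRR
After op 4 fill(0,3,K) [3 cells changed]:
YKKKRRRR
WRRRRRRR
KRRRRRRR
KRRRRRRR
KRRRGRRR
KRRRGRRR
RRRRRRRR
RRRRRRRR
GRRRRRRR

Answer: 3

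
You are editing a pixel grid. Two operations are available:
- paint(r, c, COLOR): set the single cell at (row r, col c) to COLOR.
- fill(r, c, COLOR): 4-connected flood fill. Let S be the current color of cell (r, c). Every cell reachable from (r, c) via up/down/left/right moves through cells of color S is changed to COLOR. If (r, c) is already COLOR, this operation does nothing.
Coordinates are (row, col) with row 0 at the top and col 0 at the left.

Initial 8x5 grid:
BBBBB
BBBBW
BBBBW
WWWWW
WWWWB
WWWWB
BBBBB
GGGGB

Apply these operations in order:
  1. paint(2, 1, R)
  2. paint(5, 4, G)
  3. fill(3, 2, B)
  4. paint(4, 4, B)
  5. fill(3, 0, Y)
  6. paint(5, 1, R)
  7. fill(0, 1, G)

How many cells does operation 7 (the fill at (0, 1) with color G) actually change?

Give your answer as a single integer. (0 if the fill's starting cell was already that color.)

Answer: 33

Derivation:
After op 1 paint(2,1,R):
BBBBB
BBBBW
BRBBW
WWWWW
WWWWB
WWWWB
BBBBB
GGGGB
After op 2 paint(5,4,G):
BBBBB
BBBBW
BRBBW
WWWWW
WWWWB
WWWWG
BBBBB
GGGGB
After op 3 fill(3,2,B) [15 cells changed]:
BBBBB
BBBBB
BRBBB
BBBBB
BBBBB
BBBBG
BBBBB
GGGGB
After op 4 paint(4,4,B):
BBBBB
BBBBB
BRBBB
BBBBB
BBBBB
BBBBG
BBBBB
GGGGB
After op 5 fill(3,0,Y) [34 cells changed]:
YYYYY
YYYYY
YRYYY
YYYYY
YYYYY
YYYYG
YYYYY
GGGGY
After op 6 paint(5,1,R):
YYYYY
YYYYY
YRYYY
YYYYY
YYYYY
YRYYG
YYYYY
GGGGY
After op 7 fill(0,1,G) [33 cells changed]:
GGGGG
GGGGG
GRGGG
GGGGG
GGGGG
GRGGG
GGGGG
GGGGG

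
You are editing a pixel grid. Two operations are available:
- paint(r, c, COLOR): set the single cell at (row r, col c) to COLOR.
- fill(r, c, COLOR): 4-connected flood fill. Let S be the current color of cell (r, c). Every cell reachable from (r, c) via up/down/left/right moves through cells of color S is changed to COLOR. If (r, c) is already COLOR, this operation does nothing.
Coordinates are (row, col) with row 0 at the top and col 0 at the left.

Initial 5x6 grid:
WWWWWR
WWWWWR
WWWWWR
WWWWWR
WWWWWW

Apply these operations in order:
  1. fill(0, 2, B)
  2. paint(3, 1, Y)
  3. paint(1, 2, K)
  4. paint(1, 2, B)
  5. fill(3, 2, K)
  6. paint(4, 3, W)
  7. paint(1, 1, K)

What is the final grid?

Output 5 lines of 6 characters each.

Answer: KKKKKR
KKKKKR
KKKKKR
KYKKKR
KKKWKK

Derivation:
After op 1 fill(0,2,B) [26 cells changed]:
BBBBBR
BBBBBR
BBBBBR
BBBBBR
BBBBBB
After op 2 paint(3,1,Y):
BBBBBR
BBBBBR
BBBBBR
BYBBBR
BBBBBB
After op 3 paint(1,2,K):
BBBBBR
BBKBBR
BBBBBR
BYBBBR
BBBBBB
After op 4 paint(1,2,B):
BBBBBR
BBBBBR
BBBBBR
BYBBBR
BBBBBB
After op 5 fill(3,2,K) [25 cells changed]:
KKKKKR
KKKKKR
KKKKKR
KYKKKR
KKKKKK
After op 6 paint(4,3,W):
KKKKKR
KKKKKR
KKKKKR
KYKKKR
KKKWKK
After op 7 paint(1,1,K):
KKKKKR
KKKKKR
KKKKKR
KYKKKR
KKKWKK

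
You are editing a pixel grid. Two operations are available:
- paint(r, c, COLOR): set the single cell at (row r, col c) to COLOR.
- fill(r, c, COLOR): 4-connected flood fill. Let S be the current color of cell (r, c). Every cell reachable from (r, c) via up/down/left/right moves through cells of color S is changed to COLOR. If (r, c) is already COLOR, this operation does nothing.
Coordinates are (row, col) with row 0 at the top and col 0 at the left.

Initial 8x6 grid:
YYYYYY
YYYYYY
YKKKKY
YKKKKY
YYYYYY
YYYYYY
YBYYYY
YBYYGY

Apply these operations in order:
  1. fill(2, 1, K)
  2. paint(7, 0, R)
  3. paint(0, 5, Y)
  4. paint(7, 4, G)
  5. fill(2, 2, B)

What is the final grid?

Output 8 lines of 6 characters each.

After op 1 fill(2,1,K) [0 cells changed]:
YYYYYY
YYYYYY
YKKKKY
YKKKKY
YYYYYY
YYYYYY
YBYYYY
YBYYGY
After op 2 paint(7,0,R):
YYYYYY
YYYYYY
YKKKKY
YKKKKY
YYYYYY
YYYYYY
YBYYYY
RBYYGY
After op 3 paint(0,5,Y):
YYYYYY
YYYYYY
YKKKKY
YKKKKY
YYYYYY
YYYYYY
YBYYYY
RBYYGY
After op 4 paint(7,4,G):
YYYYYY
YYYYYY
YKKKKY
YKKKKY
YYYYYY
YYYYYY
YBYYYY
RBYYGY
After op 5 fill(2,2,B) [8 cells changed]:
YYYYYY
YYYYYY
YBBBBY
YBBBBY
YYYYYY
YYYYYY
YBYYYY
RBYYGY

Answer: YYYYYY
YYYYYY
YBBBBY
YBBBBY
YYYYYY
YYYYYY
YBYYYY
RBYYGY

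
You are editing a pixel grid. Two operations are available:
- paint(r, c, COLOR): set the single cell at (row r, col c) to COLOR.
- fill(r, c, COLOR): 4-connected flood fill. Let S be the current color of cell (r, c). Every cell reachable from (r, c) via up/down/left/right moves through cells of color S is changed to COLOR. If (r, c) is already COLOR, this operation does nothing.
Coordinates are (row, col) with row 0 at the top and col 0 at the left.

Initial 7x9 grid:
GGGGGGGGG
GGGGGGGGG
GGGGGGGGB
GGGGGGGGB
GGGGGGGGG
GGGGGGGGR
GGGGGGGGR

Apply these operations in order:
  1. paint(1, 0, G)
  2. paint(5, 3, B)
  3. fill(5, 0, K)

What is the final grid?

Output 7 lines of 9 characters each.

Answer: KKKKKKKKK
KKKKKKKKK
KKKKKKKKB
KKKKKKKKB
KKKKKKKKK
KKKBKKKKR
KKKKKKKKR

Derivation:
After op 1 paint(1,0,G):
GGGGGGGGG
GGGGGGGGG
GGGGGGGGB
GGGGGGGGB
GGGGGGGGG
GGGGGGGGR
GGGGGGGGR
After op 2 paint(5,3,B):
GGGGGGGGG
GGGGGGGGG
GGGGGGGGB
GGGGGGGGB
GGGGGGGGG
GGGBGGGGR
GGGGGGGGR
After op 3 fill(5,0,K) [58 cells changed]:
KKKKKKKKK
KKKKKKKKK
KKKKKKKKB
KKKKKKKKB
KKKKKKKKK
KKKBKKKKR
KKKKKKKKR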